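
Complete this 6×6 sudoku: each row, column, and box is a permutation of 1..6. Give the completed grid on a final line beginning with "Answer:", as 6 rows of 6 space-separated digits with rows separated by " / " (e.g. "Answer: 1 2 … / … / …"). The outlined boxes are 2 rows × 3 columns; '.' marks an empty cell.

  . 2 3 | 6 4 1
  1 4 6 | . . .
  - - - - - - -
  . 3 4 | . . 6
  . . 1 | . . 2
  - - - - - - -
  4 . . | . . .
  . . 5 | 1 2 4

Step 1. [r3c4∈{5}] nothing but 5 survives at r3c4. So r3c4=5.
Step 2. [r5c4∈{3}] r5c4 has the single candidate 3 ⇒ r5c4=3.
Step 3. [r6c2∈{6}] r6c2 has the single candidate 6, so r6c2=6.
Step 4. [r5c6∈{5}] r5c6 has the single candidate 5 ⇒ r5c6=5.
Step 5. [r2c5∈{3,5}] r2c5 is the only open cell in row 2 admitting 5 ⇒ r2c5=5.
Step 6. [r4c2∈{5}] r4c2 has the single candidate 5 ⇒ r4c2=5.
Step 7. [r4c1∈{6}] r4c1's peers cover all but 6. So r4c1=6.
Step 8. [r3c1∈{2}] r3c1's peers cover all but 2, so r3c1=2.
Step 9. [r5c2∈{1}] nothing but 1 survives at r5c2. So r5c2=1.
Step 10. [r4c5∈{3}] r4c5 has the single candidate 3, so r4c5=3.
Step 11. [r1c1∈{5}] r1c1's peers cover all but 5 ⇒ r1c1=5.
Step 12. [r6c1∈{3}] r6c1's peers cover all but 3, so r6c1=3.
Step 13. [r2c4∈{2}] r2c4 has the single candidate 2, so r2c4=2.
Step 14. [r5c5∈{6}] r5c5 is down to just 6 ⇒ r5c5=6.
Step 15. [r5c3∈{2}] only 2 remains possible at r5c3. So r5c3=2.
Step 16. [r3c5∈{1}] only 1 remains possible at r3c5, so r3c5=1.
Step 17. [r2c6∈{3}] r2c6 has the single candidate 3, so r2c6=3.
Step 18. [r4c4∈{4}] only 4 remains possible at r4c4, so r4c4=4.

Answer: 5 2 3 6 4 1 / 1 4 6 2 5 3 / 2 3 4 5 1 6 / 6 5 1 4 3 2 / 4 1 2 3 6 5 / 3 6 5 1 2 4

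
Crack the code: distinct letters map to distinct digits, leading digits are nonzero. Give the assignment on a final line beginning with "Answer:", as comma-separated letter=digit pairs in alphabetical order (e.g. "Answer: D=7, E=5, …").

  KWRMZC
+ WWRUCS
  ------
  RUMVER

Step 1. [col 1: C + S ≡ R (mod 10)] no forcing yet in column 1 (carry-in 0); S=9 is free and consistent — try it ⇒ S=9.
Step 2. [col 1: C + S ≡ R (mod 10)] no forcing yet in column 1 (carry-in 0); C=6 is free and consistent — try it ⇒ C=6.
Step 3. [col 1: C + S ≡ R (mod 10)] column 1: given C=6, S=9, carry-in 0, and digits 6,9 already taken and all letters distinct, C+S≡R (mod 10) forces R=5. So R=5.
Step 4. [col 2: Z + C ≡ E (mod 10)] E=1 is one option consistent with column 2 (Z + C ≡ E (mod 10), carry-in 1) — take it, so E=1.
Step 5. [col 2: Z + C ≡ E (mod 10)] column 2 reads Z+C+carry(1)=E with C=6, E=1; with digits 1,5,6,9 already taken and all letters distinct, the only value for Z is 4 ⇒ Z=4.
Step 6. [col 3: M + U ≡ V (mod 10)] several values work for M in column 3 (M + U ≡ V (mod 10), carry-in 1); try M=0. So M=0.
Step 7. [col 3: M + U ≡ V (mod 10)] no forcing yet in column 3 (carry-in 1); V=8 is free and consistent — try it. So V=8.
Step 8. [col 3: M + U ≡ V (mod 10)] column 3: given M=0, V=8, carry-in 1, and digits 0,1,4,5,6,8,9 already taken and all letters distinct, M+U≡V (mod 10) forces U=7. So U=7.
Step 9. [col 5: W + W ≡ U (mod 10)] from column 5 (U=7, carry-in 1, digits 0,1,4,5,6,7,8,9 already taken and all letters distinct): W must equal 3, so W=3.
Step 10. [col 6: K + W ≡ R (mod 10)] column 6 reads K+W+carry(0)=R with W=3, R=5; with digits 0,1,3,4,5,6,7,8,9 already taken and all letters distinct, the only value for K is 2, so K=2.

Answer: C=6, E=1, K=2, M=0, R=5, S=9, U=7, V=8, W=3, Z=4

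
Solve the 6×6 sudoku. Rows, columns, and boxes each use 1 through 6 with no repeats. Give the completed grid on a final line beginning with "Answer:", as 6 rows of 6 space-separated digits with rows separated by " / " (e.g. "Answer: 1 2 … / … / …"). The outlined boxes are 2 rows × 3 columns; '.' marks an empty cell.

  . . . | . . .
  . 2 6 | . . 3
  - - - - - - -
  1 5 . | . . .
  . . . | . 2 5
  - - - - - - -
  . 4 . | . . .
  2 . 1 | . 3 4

Step 1. [r4c4∈{1,3,4,6}] r4c4 is the only open cell in row 4 admitting 1, so r4c4=1.
Step 2. [r2c5∈{1,4,5}] row 2 places 1 nowhere but r2c5 ⇒ r2c5=1.
Step 3. [r6c4∈{5,6}] in row 6, 5 fits only at r6c4. So r6c4=5.
Step 4. [r5c5∈{6}] r5c5's peers cover all but 6 ⇒ r5c5=6.
Step 5. [r2c4∈{4}] only 4 remains possible at r2c4 ⇒ r2c4=4.
Step 6. [r2c1∈{5}] r2c1 is down to just 5, so r2c1=5.
Step 7. [r4c1∈{3,4,6}] r4c1 is the only open cell in col 1 admitting 6 ⇒ r4c1=6.
Step 8. [r4c3∈{3,4}] row 4 places 4 nowhere but r4c3. So r4c3=4.
Step 9. [r1c3∈{3}] r1c3 is down to just 3, so r1c3=3.
Step 10. [r3c6∈{6}] r3c6 has the single candidate 6, so r3c6=6.
Step 11. [r1c6∈{2}] r1c6 is down to just 2, so r1c6=2.
Step 12. [r5c1∈{3}] nothing but 3 survives at r5c1 ⇒ r5c1=3.
Step 13. [r3c4∈{3}] r3c4 has the single candidate 3. So r3c4=3.
Step 14. [r3c5∈{4}] r3c5 is down to just 4 ⇒ r3c5=4.
Step 15. [r1c1∈{4}] r1c1's peers cover all but 4. So r1c1=4.
Step 16. [r1c2∈{1}] nothing but 1 survives at r1c2 ⇒ r1c2=1.
Step 17. [r4c2∈{3}] only 3 remains possible at r4c2. So r4c2=3.
Step 18. [r5c4∈{2}] only 2 remains possible at r5c4. So r5c4=2.
Step 19. [r1c4∈{6}] nothing but 6 survives at r1c4. So r1c4=6.
Step 20. [r5c3∈{5}] r5c3 is down to just 5 ⇒ r5c3=5.
Step 21. [r1c5∈{5}] nothing but 5 survives at r1c5. So r1c5=5.
Step 22. [r5c6∈{1}] r5c6 is down to just 1. So r5c6=1.
Step 23. [r3c3∈{2}] only 2 remains possible at r3c3 ⇒ r3c3=2.
Step 24. [r6c2∈{6}] r6c2's peers cover all but 6, so r6c2=6.

Answer: 4 1 3 6 5 2 / 5 2 6 4 1 3 / 1 5 2 3 4 6 / 6 3 4 1 2 5 / 3 4 5 2 6 1 / 2 6 1 5 3 4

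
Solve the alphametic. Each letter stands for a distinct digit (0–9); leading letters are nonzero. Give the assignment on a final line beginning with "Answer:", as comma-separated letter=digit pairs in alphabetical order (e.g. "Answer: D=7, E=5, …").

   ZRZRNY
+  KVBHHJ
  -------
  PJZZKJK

Step 1. [col 1: Y + J ≡ K (mod 10)] column 1 (Y + J ≡ K (mod 10), carry-in 0) doesn't pin K yet; pick K=5 and continue ⇒ K=5.
Step 2. [P] the sum has 7 digits but both addends have 6; that extra leading digit P is the final carry, namely 1. So P=1.
Step 3. [col 1: Y + J ≡ K (mod 10)] column 1 (Y + J ≡ K (mod 10), carry-in 0) doesn't pin J yet; pick J=2 and continue ⇒ J=2.
Step 4. [col 1: Y + J ≡ K (mod 10)] column 1 reads Y+J+carry(0)=K with J=2, K=5; with digits 1,2,5 already taken and all letters distinct, the only value for Y is 3, so Y=3.
Step 5. [col 2: N + H ≡ J (mod 10)] N=4 is one option consistent with column 2 (N + H ≡ J (mod 10), carry-in 0) — take it, so N=4.
Step 6. [col 2: N + H ≡ J (mod 10)] from column 2 (N=4, J=2, carry-in 0, digits 1,2,3,4,5 already taken and all letters distinct): H must equal 8. So H=8.
Step 7. [col 3: R + H ≡ K (mod 10)] column 3: given H=8, K=5, carry-in 1, and digits 1,2,3,4,5,8 already taken and all letters distinct, R+H≡K (mod 10) forces R=6, so R=6.
Step 8. [col 4: Z + B ≡ Z (mod 10)] column 4: given nothing yet, carry-in 1, and digits 1,2,3,4,5,6,8 already taken and all letters distinct, Z+B≡Z (mod 10) forces B=9, so B=9.
Step 9. [col 4: Z + B ≡ Z (mod 10)] column 4 (Z + B ≡ Z (mod 10), carry-in 1) doesn't pin Z yet; pick Z=7 and continue, so Z=7.
Step 10. [col 5: R + V ≡ Z (mod 10)] in column 5 we have R+V≡Z with carry-in 1; given R=6, Z=7 and digits 1,2,3,4,5,6,7,8,9 already taken and all letters distinct, that pins V to 0, so V=0.

Answer: B=9, H=8, J=2, K=5, N=4, P=1, R=6, V=0, Y=3, Z=7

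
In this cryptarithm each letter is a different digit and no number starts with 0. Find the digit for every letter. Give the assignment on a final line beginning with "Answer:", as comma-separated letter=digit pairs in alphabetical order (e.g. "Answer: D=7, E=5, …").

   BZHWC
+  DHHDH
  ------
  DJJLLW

Step 1. [col 1: C + H ≡ W (mod 10)] several values work for C in column 1 (C + H ≡ W (mod 10), carry-in 0); try C=2. So C=2.
Step 2. [col 1: C + H ≡ W (mod 10)] no forcing yet in column 1 (carry-in 0); W=5 is free and consistent — try it ⇒ W=5.
Step 3. [D] the sum has 6 digits but both addends have 5; that extra leading digit D is the final carry, namely 1, so D=1.
Step 4. [col 1: C + H ≡ W (mod 10)] in column 1 we have C+H≡W with carry-in 0; given C=2, W=5 and digits 1,2,5 already taken and all letters distinct, that pins H to 3 ⇒ H=3.
Step 5. [col 2: W + D ≡ L (mod 10)] in column 2 we have W+D≡L with carry-in 0; given W=5, D=1 and digits 1,2,3,5 already taken and all letters distinct, that pins L to 6, so L=6.
Step 6. [col 4: Z + H ≡ J (mod 10)] no forcing yet in column 4 (carry-in 0); J=0 is free and consistent — try it. So J=0.
Step 7. [col 4: Z + H ≡ J (mod 10)] column 4: given H=3, J=0, carry-in 0, and digits 0,1,2,3,5,6 already taken and all letters distinct, Z+H≡J (mod 10) forces Z=7, so Z=7.
Step 8. [col 5: B + D ≡ J (mod 10)] column 5: given D=1, J=0, carry-in 1, and digits 0,1,2,3,5,6,7 already taken and all letters distinct, B+D≡J (mod 10) forces B=8. So B=8.

Answer: B=8, C=2, D=1, H=3, J=0, L=6, W=5, Z=7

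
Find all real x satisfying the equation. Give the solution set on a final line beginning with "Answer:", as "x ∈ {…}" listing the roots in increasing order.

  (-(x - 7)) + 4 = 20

Step 1. [(-(x - 7)) + 4 = 20] subtract 4: x sits inside (… + 4) ⇒ sub: -(x - 7) = 16.
Step 2. [-(x - 7) = 16] flip signs both sides ⇒ neg: x - 7 = -16.
Step 3. [x - 7 = -16] -7 is outermost — add 7 both sides, so sub: x = -9.

Answer: x ∈ {-9}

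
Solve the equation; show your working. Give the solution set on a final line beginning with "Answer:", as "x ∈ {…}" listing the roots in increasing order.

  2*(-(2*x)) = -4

Step 1. [2*(-(2*x)) = -4] divide by the outer 2 ⇒ div: -(2*x) = -2.
Step 2. [-(2*x) = -2] leading − — multiply by −1, so neg: 2*x = 2.
Step 3. [2*x = 2] 2·(inner) — divide through by 2 ⇒ div: x = 1.

Answer: x ∈ {1}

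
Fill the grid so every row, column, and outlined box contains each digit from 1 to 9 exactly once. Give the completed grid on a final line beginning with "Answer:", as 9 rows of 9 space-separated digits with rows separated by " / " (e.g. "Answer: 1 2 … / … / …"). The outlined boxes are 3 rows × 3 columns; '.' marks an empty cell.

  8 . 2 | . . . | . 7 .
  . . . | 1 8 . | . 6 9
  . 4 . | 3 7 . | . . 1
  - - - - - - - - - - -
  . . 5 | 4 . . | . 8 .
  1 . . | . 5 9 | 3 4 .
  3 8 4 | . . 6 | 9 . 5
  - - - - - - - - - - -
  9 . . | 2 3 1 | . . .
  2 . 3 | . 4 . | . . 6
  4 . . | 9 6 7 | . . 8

Step 1. [r7c8∈{5}] r7c8 is down to just 5, so r7c8=5.
Step 2. [r1c2∈{1,3,5,6,9}] r1c2 is the only open cell in row 1 admitting 1 ⇒ r1c2=1.
Step 3. [r4c7∈{1,2,6,7}] 6 has one home in col 7: r4c7, so r4c7=6.
Step 4. [r4c1∈{7}] only 7 remains possible at r4c1, so r4c1=7.
Step 5. [r4c9∈{2}] r4c9's peers cover all but 2. So r4c9=2.
Step 6. [r2c1∈{5}] nothing but 5 survives at r2c1, so r2c1=5.
Step 7. [r3c8∈{2}] nothing but 2 survives at r3c8, so r3c8=2.
Step 8. [r3c6∈{5}] r3c6 is down to just 5. So r3c6=5.
Step 9. [r2c7∈{4}] nothing but 4 survives at r2c7, so r2c7=4.
Step 10. [r7c7∈{7}] nothing but 7 survives at r7c7 ⇒ r7c7=7.
Step 11. [r5c3∈{6}] r5c3 has the single candidate 6 ⇒ r5c3=6.
Step 12. [r8c7∈{1}] nothing but 1 survives at r8c7. So r8c7=1.
Step 13. [r5c4∈{7,8}] row 5 places 8 nowhere but r5c4, so r5c4=8.
Step 14. [r8c2∈{5,7}] in row 8, 7 fits only at r8c2 ⇒ r8c2=7.
Step 15. [r6c5∈{1,2}] 2 has one home in row 6: r6c5. So r6c5=2.
Step 16. [r4c6∈{3}] r4c6's peers cover all but 3. So r4c6=3.
Step 17. [r3c1∈{6}] r3c1's peers cover all but 6, so r3c1=6.
Step 18. [r1c7∈{5}] r1c7 is down to just 5. So r1c7=5.
Step 19. [r9c3∈{1}] r9c3 is down to just 1. So r9c3=1.
Step 20. [r6c4∈{7}] r6c4's peers cover all but 7. So r6c4=7.
Step 21. [r5c9∈{7}] r5c9 is down to just 7, so r5c9=7.
Step 22. [r2c2∈{3}] r2c2 has the single candidate 3, so r2c2=3.
Step 23. [r3c7∈{8}] r3c7 has the single candidate 8 ⇒ r3c7=8.
Step 24. [r2c6∈{2}] r2c6 is down to just 2, so r2c6=2.
Step 25. [r1c6∈{4}] only 4 remains possible at r1c6, so r1c6=4.
Step 26. [r8c4∈{5}] r8c4 has the single candidate 5 ⇒ r8c4=5.
Step 27. [r3c3∈{9}] only 9 remains possible at r3c3 ⇒ r3c3=9.
Step 28. [r7c9∈{4}] nothing but 4 survives at r7c9. So r7c9=4.
Step 29. [r9c2∈{5}] nothing but 5 survives at r9c2. So r9c2=5.
Step 30. [r7c2∈{6}] nothing but 6 survives at r7c2 ⇒ r7c2=6.
Step 31. [r6c8∈{1}] only 1 remains possible at r6c8 ⇒ r6c8=1.
Step 32. [r8c8∈{9}] r8c8's peers cover all but 9 ⇒ r8c8=9.
Step 33. [r5c2∈{2}] r5c2's peers cover all but 2, so r5c2=2.
Step 34. [r1c4∈{6}] nothing but 6 survives at r1c4 ⇒ r1c4=6.
Step 35. [r4c2∈{9}] r4c2 is down to just 9, so r4c2=9.
Step 36. [r1c9∈{3}] only 3 remains possible at r1c9. So r1c9=3.
Step 37. [r2c3∈{7}] nothing but 7 survives at r2c3, so r2c3=7.
Step 38. [r4c5∈{1}] r4c5 is down to just 1. So r4c5=1.
Step 39. [r9c7∈{2}] r9c7's peers cover all but 2. So r9c7=2.
Step 40. [r7c3∈{8}] r7c3's peers cover all but 8 ⇒ r7c3=8.
Step 41. [r8c6∈{8}] r8c6's peers cover all but 8, so r8c6=8.
Step 42. [r1c5∈{9}] only 9 remains possible at r1c5. So r1c5=9.
Step 43. [r9c8∈{3}] only 3 remains possible at r9c8 ⇒ r9c8=3.

Answer: 8 1 2 6 9 4 5 7 3 / 5 3 7 1 8 2 4 6 9 / 6 4 9 3 7 5 8 2 1 / 7 9 5 4 1 3 6 8 2 / 1 2 6 8 5 9 3 4 7 / 3 8 4 7 2 6 9 1 5 / 9 6 8 2 3 1 7 5 4 / 2 7 3 5 4 8 1 9 6 / 4 5 1 9 6 7 2 3 8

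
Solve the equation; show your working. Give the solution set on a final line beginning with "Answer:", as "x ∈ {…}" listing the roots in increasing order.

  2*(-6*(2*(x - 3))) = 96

Step 1. [2*(-6*(2*(x - 3))) = 96] LHS = 2·(…); ÷2 both sides, so div: -6*(2*(x - 3)) = 48.
Step 2. [-6*(2*(x - 3)) = 48] leading coefficient -6: divide by -6 ⇒ div: 2*(x - 3) = -8.
Step 3. [2*(x - 3) = -8] leading coefficient 2: divide by 2, so div: x - 3 = -4.
Step 4. [x - 3 = -4] peel the -3: add 3 from each side, so sub: x = -1.

Answer: x ∈ {-1}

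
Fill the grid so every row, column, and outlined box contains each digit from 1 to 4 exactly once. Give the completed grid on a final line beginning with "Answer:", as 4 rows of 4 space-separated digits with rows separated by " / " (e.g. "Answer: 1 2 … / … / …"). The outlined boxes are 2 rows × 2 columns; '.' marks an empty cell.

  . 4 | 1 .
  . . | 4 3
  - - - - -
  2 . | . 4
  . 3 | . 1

Step 1. [r3c2∈{1}] r3c2's peers cover all but 1, so r3c2=1.
Step 2. [r1c4∈{2}] r1c4's peers cover all but 2. So r1c4=2.
Step 3. [r4c3∈{2}] only 2 remains possible at r4c3 ⇒ r4c3=2.
Step 4. [r2c2∈{2}] only 2 remains possible at r2c2 ⇒ r2c2=2.
Step 5. [r4c1∈{4}] r4c1 is down to just 4. So r4c1=4.
Step 6. [r1c1∈{3}] r1c1 has the single candidate 3, so r1c1=3.
Step 7. [r2c1∈{1}] nothing but 1 survives at r2c1 ⇒ r2c1=1.
Step 8. [r3c3∈{3}] r3c3 has the single candidate 3. So r3c3=3.

Answer: 3 4 1 2 / 1 2 4 3 / 2 1 3 4 / 4 3 2 1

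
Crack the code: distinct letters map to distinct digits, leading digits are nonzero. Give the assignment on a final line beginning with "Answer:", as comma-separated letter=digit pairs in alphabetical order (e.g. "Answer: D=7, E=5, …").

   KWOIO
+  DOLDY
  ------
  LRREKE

Step 1. [col 1: O + Y ≡ E (mod 10)] several values work for Y in column 1 (O + Y ≡ E (mod 10), carry-in 0); try Y=2, so Y=2.
Step 2. [col 1: O + Y ≡ E (mod 10)] no forcing yet in column 1 (carry-in 0); E=6 is free and consistent — try it ⇒ E=6.
Step 3. [col 1: O + Y ≡ E (mod 10)] from column 1 (Y=2, E=6, carry-in 0, digits 2,6 already taken and all letters distinct): O must equal 4, so O=4.
Step 4. [col 2: I + D ≡ K (mod 10)] column 2 (I + D ≡ K (mod 10), carry-in 0) doesn't pin K yet; pick K=5 and continue ⇒ K=5.
Step 5. [L] adding two 5-digit numbers gives at most 5+1 digits, and here it does — L is that final carry and must be 1, so L=1.
Step 6. [col 2: I + D ≡ K (mod 10)] column 2 (I + D ≡ K (mod 10), carry-in 0) doesn't pin I yet; pick I=8 and continue, so I=8.
Step 7. [col 2: I + D ≡ K (mod 10)] in column 2 we have I+D≡K with carry-in 0; given I=8, K=5 and digits 1,2,4,5,6,8 already taken and all letters distinct, that pins D to 7. So D=7.
Step 8. [col 4: W + O ≡ R (mod 10)] from column 4 (O=4, carry-in 0, digits 1,2,4,5,6,7,8 already taken and all letters distinct): W must equal 9, so W=9.
Step 9. [col 4: W + O ≡ R (mod 10)] column 4: given W=9, O=4, carry-in 0, and digits 1,2,4,5,6,7,8,9 already taken and all letters distinct, W+O≡R (mod 10) forces R=3 ⇒ R=3.

Answer: D=7, E=6, I=8, K=5, L=1, O=4, R=3, W=9, Y=2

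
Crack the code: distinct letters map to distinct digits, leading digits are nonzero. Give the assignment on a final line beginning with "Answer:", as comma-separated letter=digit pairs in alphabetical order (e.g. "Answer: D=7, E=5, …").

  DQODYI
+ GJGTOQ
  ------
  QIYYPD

Step 1. [col 1: I + Q ≡ D (mod 10)] Q=8 is one option consistent with column 1 (I + Q ≡ D (mod 10), carry-in 0) — take it. So Q=8.
Step 2. [col 1: I + Q ≡ D (mod 10)] no forcing yet in column 1 (carry-in 0); I=7 is free and consistent — try it. So I=7.
Step 3. [col 1: I + Q ≡ D (mod 10)] column 1: given I=7, Q=8, carry-in 0, and digits 7,8 already taken and all letters distinct, I+Q≡D (mod 10) forces D=5 ⇒ D=5.
Step 4. [col 2: Y + O ≡ P (mod 10)] no forcing yet in column 2 (carry-in 1); O=4 is free and consistent — try it ⇒ O=4.
Step 5. [col 2: Y + O ≡ P (mod 10)] P=1 is one option consistent with column 2 (Y + O ≡ P (mod 10), carry-in 1) — take it, so P=1.
Step 6. [col 2: Y + O ≡ P (mod 10)] column 2: given O=4, P=1, carry-in 1, and digits 1,4,5,7,8 already taken and all letters distinct, Y+O≡P (mod 10) forces Y=6. So Y=6.
Step 7. [col 3: D + T ≡ Y (mod 10)] column 3: given D=5, Y=6, carry-in 1, and digits 1,4,5,6,7,8 already taken and all letters distinct, D+T≡Y (mod 10) forces T=0 ⇒ T=0.
Step 8. [col 4: O + G ≡ Y (mod 10)] from column 4 (O=4, Y=6, carry-in 0, digits 0,1,4,5,6,7,8 already taken and all letters distinct): G must equal 2, so G=2.
Step 9. [col 5: Q + J ≡ I (mod 10)] column 5 reads Q+J+carry(0)=I with Q=8, I=7; with digits 0,1,2,4,5,6,7,8 already taken and all letters distinct, the only value for J is 9. So J=9.

Answer: D=5, G=2, I=7, J=9, O=4, P=1, Q=8, T=0, Y=6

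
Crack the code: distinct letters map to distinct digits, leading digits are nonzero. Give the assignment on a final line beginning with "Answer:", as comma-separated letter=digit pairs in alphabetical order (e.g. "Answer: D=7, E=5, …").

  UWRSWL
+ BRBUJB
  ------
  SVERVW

Step 1. [col 1: L + B ≡ W (mod 10)] several values work for L in column 1 (L + B ≡ W (mod 10), carry-in 0); try L=9 ⇒ L=9.
Step 2. [col 1: L + B ≡ W (mod 10)] no forcing yet in column 1 (carry-in 0); W=1 is free and consistent — try it, so W=1.
Step 3. [col 1: L + B ≡ W (mod 10)] from column 1 (L=9, W=1, carry-in 0, digits 1,9 already taken and all letters distinct): B must equal 2 ⇒ B=2.
Step 4. [col 2: W + J ≡ V (mod 10)] no forcing yet in column 2 (carry-in 1); V=5 is free and consistent — try it, so V=5.
Step 5. [col 2: W + J ≡ V (mod 10)] column 2: given W=1, V=5, carry-in 1, and digits 1,2,5,9 already taken and all letters distinct, W+J≡V (mod 10) forces J=3, so J=3.
Step 6. [col 3: S + U ≡ R (mod 10)] no forcing yet in column 3 (carry-in 0); S=8 is free and consistent — try it. So S=8.
Step 7. [col 3: S + U ≡ R (mod 10)] column 3: given S=8, carry-in 0, and digits 1,2,3,5,8,9 already taken and all letters distinct, S+U≡R (mod 10) forces R=4. So R=4.
Step 8. [col 3: S + U ≡ R (mod 10)] in column 3 we have S+U≡R with carry-in 0; given S=8, R=4 and digits 1,2,3,4,5,8,9 already taken and all letters distinct, that pins U to 6, so U=6.
Step 9. [col 4: R + B ≡ E (mod 10)] column 4 reads R+B+carry(1)=E with R=4, B=2; with digits 1,2,3,4,5,6,8,9 already taken and all letters distinct, the only value for E is 7. So E=7.

Answer: B=2, E=7, J=3, L=9, R=4, S=8, U=6, V=5, W=1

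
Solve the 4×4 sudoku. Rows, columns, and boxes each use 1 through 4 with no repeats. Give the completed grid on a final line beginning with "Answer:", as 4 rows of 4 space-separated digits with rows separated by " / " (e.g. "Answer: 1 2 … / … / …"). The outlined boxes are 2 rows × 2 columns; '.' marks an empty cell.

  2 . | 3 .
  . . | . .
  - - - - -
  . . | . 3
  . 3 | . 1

Step 1. [r1c2∈{1,4}] in row 1, 1 fits only at r1c2, so r1c2=1.
Step 2. [r2c2∈{4}] r2c2 has the single candidate 4. So r2c2=4.
Step 3. [r4c3∈{2,4}] 2 has one home in row 4: r4c3, so r4c3=2.
Step 4. [r3c3∈{4}] r3c3's peers cover all but 4 ⇒ r3c3=4.
Step 5. [r2c1∈{3}] only 3 remains possible at r2c1, so r2c1=3.
Step 6. [r2c4∈{2}] r2c4 is down to just 2, so r2c4=2.
Step 7. [r1c4∈{4}] r1c4's peers cover all but 4, so r1c4=4.
Step 8. [r4c1∈{4}] r4c1 is down to just 4 ⇒ r4c1=4.
Step 9. [r2c3∈{1}] nothing but 1 survives at r2c3, so r2c3=1.
Step 10. [r3c1∈{1}] nothing but 1 survives at r3c1 ⇒ r3c1=1.
Step 11. [r3c2∈{2}] r3c2 has the single candidate 2. So r3c2=2.

Answer: 2 1 3 4 / 3 4 1 2 / 1 2 4 3 / 4 3 2 1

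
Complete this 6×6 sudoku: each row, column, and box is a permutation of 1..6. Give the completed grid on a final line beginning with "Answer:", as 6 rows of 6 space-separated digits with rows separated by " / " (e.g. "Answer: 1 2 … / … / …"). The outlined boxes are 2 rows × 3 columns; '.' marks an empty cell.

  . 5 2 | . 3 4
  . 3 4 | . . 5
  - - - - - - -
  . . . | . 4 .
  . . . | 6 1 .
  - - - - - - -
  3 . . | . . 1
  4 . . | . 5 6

Step 1. [r5c5∈{2}] r5c5's peers cover all but 2. So r5c5=2.
Step 2. [r3c4∈{2,3,5}] in col 4, 5 fits only at r3c4, so r3c4=5.
Step 3. [r6c2∈{1,2}] r6c2 is the only open cell in row 6 admitting 2, so r6c2=2.
Step 4. [r1c1∈{1,6}] r1c1 is the only open cell in row 1 admitting 6. So r1c1=6.
Step 5. [r3c2∈{1,6}] across col 2, 1 lands solely at r3c2 ⇒ r3c2=1.
Step 6. [r4c1∈{2,5}] across col 1, 5 lands solely at r4c1, so r4c1=5.
Step 7. [r4c3∈{3}] r4c3 has the single candidate 3. So r4c3=3.
Step 8. [r3c6∈{2,3}] row 3 places 3 nowhere but r3c6, so r3c6=3.
Step 9. [r5c2∈{6}] only 6 remains possible at r5c2. So r5c2=6.
Step 10. [r1c4∈{1}] r1c4 has the single candidate 1, so r1c4=1.
Step 11. [r6c3∈{1}] r6c3's peers cover all but 1 ⇒ r6c3=1.
Step 12. [r3c3∈{6}] r3c3 has the single candidate 6. So r3c3=6.
Step 13. [r6c4∈{3}] only 3 remains possible at r6c4 ⇒ r6c4=3.
Step 14. [r2c1∈{1}] r2c1 is down to just 1 ⇒ r2c1=1.
Step 15. [r2c4∈{2}] only 2 remains possible at r2c4 ⇒ r2c4=2.
Step 16. [r4c6∈{2}] r4c6 has the single candidate 2 ⇒ r4c6=2.
Step 17. [r3c1∈{2}] r3c1 has the single candidate 2 ⇒ r3c1=2.
Step 18. [r4c2∈{4}] only 4 remains possible at r4c2, so r4c2=4.
Step 19. [r5c3∈{5}] r5c3 is down to just 5, so r5c3=5.
Step 20. [r2c5∈{6}] only 6 remains possible at r2c5, so r2c5=6.
Step 21. [r5c4∈{4}] only 4 remains possible at r5c4, so r5c4=4.

Answer: 6 5 2 1 3 4 / 1 3 4 2 6 5 / 2 1 6 5 4 3 / 5 4 3 6 1 2 / 3 6 5 4 2 1 / 4 2 1 3 5 6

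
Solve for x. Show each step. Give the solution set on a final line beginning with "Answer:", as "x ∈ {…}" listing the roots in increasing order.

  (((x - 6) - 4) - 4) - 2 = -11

Step 1. [(((x - 6) - 4) - 4) - 2 = -11] peel the -2: add 2 from each side ⇒ sub: ((x - 6) - 4) - 4 = -9.
Step 2. [((x - 6) - 4) - 4 = -9] 4 comes off first (add 4). So sub: (x - 6) - 4 = -5.
Step 3. [(x - 6) - 4 = -5] add 4: x sits inside (… - 4). So sub: x - 6 = -1.
Step 4. [x - 6 = -1] -6 is outermost — add 6 both sides. So sub: x = 5.

Answer: x ∈ {5}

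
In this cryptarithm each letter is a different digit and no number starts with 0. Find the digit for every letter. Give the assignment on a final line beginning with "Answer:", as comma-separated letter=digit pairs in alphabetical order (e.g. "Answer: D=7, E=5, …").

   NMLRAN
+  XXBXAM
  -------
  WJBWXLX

Step 1. [col 1: N + M ≡ X (mod 10)] column 1 (N + M ≡ X (mod 10), carry-in 0) doesn't pin N yet; pick N=8 and continue. So N=8.
Step 2. [col 1: N + M ≡ X (mod 10)] M=4 is one option consistent with column 1 (N + M ≡ X (mod 10), carry-in 0) — take it. So M=4.
Step 3. [W] W is the leading digit of a 7-digit sum of two 6-digit numbers; the final carry is exactly 1, so W=1.
Step 4. [col 1: N + M ≡ X (mod 10)] column 1 reads N+M+carry(0)=X with N=8, M=4; with digits 1,4,8 already taken and all letters distinct, the only value for X is 2. So X=2.
Step 5. [col 2: A + A ≡ L (mod 10)] several values work for A in column 2 (A + A ≡ L (mod 10), carry-in 1); try A=6. So A=6.
Step 6. [col 2: A + A ≡ L (mod 10)] column 2 reads A+A+carry(1)=L with A=6; with digits 1,2,4,6,8 already taken and all letters distinct, the only value for L is 3, so L=3.
Step 7. [col 3: R + X ≡ X (mod 10)] from column 3 (X=2, carry-in 1, digits 1,2,3,4,6,8 already taken and all letters distinct): R must equal 9, so R=9.
Step 8. [col 4: L + B ≡ W (mod 10)] in column 4 we have L+B≡W with carry-in 1; given L=3, W=1 and digits 1,2,3,4,6,8,9 already taken and all letters distinct, that pins B to 7, so B=7.
Step 9. [col 6: N + X ≡ J (mod 10)] in column 6 we have N+X≡J with carry-in 0; given N=8, X=2 and digits 1,2,3,4,6,7,8,9 already taken and all letters distinct, that pins J to 0, so J=0.

Answer: A=6, B=7, J=0, L=3, M=4, N=8, R=9, W=1, X=2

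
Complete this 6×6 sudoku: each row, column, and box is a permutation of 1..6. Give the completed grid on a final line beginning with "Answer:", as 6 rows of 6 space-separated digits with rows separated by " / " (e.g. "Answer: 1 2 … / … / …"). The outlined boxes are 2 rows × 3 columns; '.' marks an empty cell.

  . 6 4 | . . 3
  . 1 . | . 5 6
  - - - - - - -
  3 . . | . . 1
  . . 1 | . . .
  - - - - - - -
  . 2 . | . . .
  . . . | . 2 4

Step 1. [r5c6∈{5}] r5c6's peers cover all but 5. So r5c6=5.
Step 2. [r2c1∈{2}] only 2 remains possible at r2c1 ⇒ r2c1=2.
Step 3. [r6c2∈{3,5}] 3 has one home in col 2: r6c2, so r6c2=3.
Step 4. [r5c3∈{6}] nothing but 6 survives at r5c3. So r5c3=6.
Step 5. [r4c1∈{4,5,6}] across col 1, 6 lands solely at r4c1 ⇒ r4c1=6.
Step 6. [r1c4∈{1,2}] in row 1, 2 fits only at r1c4, so r1c4=2.
Step 7. [r2c4∈{4}] r2c4 has the single candidate 4 ⇒ r2c4=4.
Step 8. [r6c4∈{1,6}] r6c4 is the only open cell in row 6 admitting 6 ⇒ r6c4=6.
Step 9. [r5c4∈{1,3}] 1 has one home in col 4: r5c4 ⇒ r5c4=1.
Step 10. [r3c4∈{5}] r3c4 is down to just 5, so r3c4=5.
Step 11. [r3c2∈{4}] r3c2's peers cover all but 4 ⇒ r3c2=4.
Step 12. [r5c5∈{3}] only 3 remains possible at r5c5, so r5c5=3.
Step 13. [r1c1∈{5}] r1c1 has the single candidate 5. So r1c1=5.
Step 14. [r4c6∈{2}] only 2 remains possible at r4c6, so r4c6=2.
Step 15. [r2c3∈{3}] r2c3 is down to just 3, so r2c3=3.
Step 16. [r5c1∈{4}] nothing but 4 survives at r5c1. So r5c1=4.
Step 17. [r3c5∈{6}] r3c5's peers cover all but 6. So r3c5=6.
Step 18. [r1c5∈{1}] r1c5 has the single candidate 1. So r1c5=1.
Step 19. [r3c3∈{2}] only 2 remains possible at r3c3 ⇒ r3c3=2.
Step 20. [r6c1∈{1}] nothing but 1 survives at r6c1. So r6c1=1.
Step 21. [r4c2∈{5}] only 5 remains possible at r4c2 ⇒ r4c2=5.
Step 22. [r4c4∈{3}] r4c4 is down to just 3 ⇒ r4c4=3.
Step 23. [r6c3∈{5}] only 5 remains possible at r6c3. So r6c3=5.
Step 24. [r4c5∈{4}] nothing but 4 survives at r4c5, so r4c5=4.

Answer: 5 6 4 2 1 3 / 2 1 3 4 5 6 / 3 4 2 5 6 1 / 6 5 1 3 4 2 / 4 2 6 1 3 5 / 1 3 5 6 2 4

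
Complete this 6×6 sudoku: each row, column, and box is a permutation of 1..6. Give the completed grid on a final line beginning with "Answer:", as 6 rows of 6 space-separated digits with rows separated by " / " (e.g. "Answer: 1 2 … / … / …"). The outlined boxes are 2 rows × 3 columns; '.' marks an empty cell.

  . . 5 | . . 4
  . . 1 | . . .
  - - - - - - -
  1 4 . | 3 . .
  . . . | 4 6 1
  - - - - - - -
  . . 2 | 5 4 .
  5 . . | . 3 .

Step 1. [r2c6∈{2,3,5,6}] 3 has one home in col 6: r2c6, so r2c6=3.
Step 2. [r5c6∈{6}] nothing but 6 survives at r5c6 ⇒ r5c6=6.
Step 3. [r5c1∈{3}] r5c1's peers cover all but 3 ⇒ r5c1=3.
Step 4. [r1c2∈{2,3,6}] in row 1, 3 fits only at r1c2, so r1c2=3.
Step 5. [r6c4∈{1,2}] box 6 places 1 nowhere but r6c4, so r6c4=1.
Step 6. [r4c1∈{2}] r4c1 has the single candidate 2, so r4c1=2.
Step 7. [r2c2∈{2,6}] r2c2 is the only open cell in col 2 admitting 2. So r2c2=2.
Step 8. [r2c4∈{6}] r2c4 is down to just 6. So r2c4=6.
Step 9. [r3c6∈{2,5}] across col 6, 5 lands solely at r3c6 ⇒ r3c6=5.
Step 10. [r3c3∈{6}] r3c3 is down to just 6 ⇒ r3c3=6.
Step 11. [r3c5∈{2}] nothing but 2 survives at r3c5. So r3c5=2.
Step 12. [r2c1∈{4}] r2c1's peers cover all but 4, so r2c1=4.
Step 13. [r1c5∈{1}] r1c5's peers cover all but 1. So r1c5=1.
Step 14. [r4c2∈{5}] r4c2 is down to just 5. So r4c2=5.
Step 15. [r6c6∈{2}] r6c6 has the single candidate 2 ⇒ r6c6=2.
Step 16. [r6c3∈{4}] r6c3 has the single candidate 4 ⇒ r6c3=4.
Step 17. [r5c2∈{1}] nothing but 1 survives at r5c2. So r5c2=1.
Step 18. [r2c5∈{5}] r2c5 has the single candidate 5. So r2c5=5.
Step 19. [r6c2∈{6}] nothing but 6 survives at r6c2, so r6c2=6.
Step 20. [r4c3∈{3}] r4c3 has the single candidate 3 ⇒ r4c3=3.
Step 21. [r1c1∈{6}] r1c1 is down to just 6. So r1c1=6.
Step 22. [r1c4∈{2}] r1c4 is down to just 2. So r1c4=2.

Answer: 6 3 5 2 1 4 / 4 2 1 6 5 3 / 1 4 6 3 2 5 / 2 5 3 4 6 1 / 3 1 2 5 4 6 / 5 6 4 1 3 2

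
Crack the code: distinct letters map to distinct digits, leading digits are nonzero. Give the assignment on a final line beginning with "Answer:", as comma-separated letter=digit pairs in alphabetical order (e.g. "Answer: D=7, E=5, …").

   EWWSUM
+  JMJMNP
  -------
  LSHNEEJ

Step 1. [col 1: M + P ≡ J (mod 10)] several values work for M in column 1 (M + P ≡ J (mod 10), carry-in 0); try M=5, so M=5.
Step 2. [col 1: M + P ≡ J (mod 10)] column 1 (M + P ≡ J (mod 10), carry-in 0) doesn't pin J yet; pick J=4 and continue. So J=4.
Step 3. [col 1: M + P ≡ J (mod 10)] in column 1 we have M+P≡J with carry-in 0; given M=5, J=4 and digits 4,5 already taken and all letters distinct, that pins P to 9, so P=9.
Step 4. [col 2: U + N ≡ E (mod 10)] several values work for U in column 2 (U + N ≡ E (mod 10), carry-in 1); try U=7, so U=7.
Step 5. [col 2: U + N ≡ E (mod 10)] column 2 (U + N ≡ E (mod 10), carry-in 1) doesn't pin E yet; pick E=8 and continue ⇒ E=8.
Step 6. [L] L is the leading digit of a 7-digit sum of two 6-digit numbers; the final carry is exactly 1 ⇒ L=1.
Step 7. [col 2: U + N ≡ E (mod 10)] in column 2 we have U+N≡E with carry-in 1; given U=7, E=8 and digits 1,4,5,7,8,9 already taken and all letters distinct, that pins N to 0 ⇒ N=0.
Step 8. [col 3: S + M ≡ E (mod 10)] column 3: given M=5, E=8, carry-in 0, and digits 0,1,4,5,7,8,9 already taken and all letters distinct, S+M≡E (mod 10) forces S=3. So S=3.
Step 9. [col 4: W + J ≡ N (mod 10)] column 4 reads W+J+carry(0)=N with J=4, N=0; with digits 0,1,3,4,5,7,8,9 already taken and all letters distinct, the only value for W is 6, so W=6.
Step 10. [col 5: W + M ≡ H (mod 10)] in column 5 we have W+M≡H with carry-in 1; given W=6, M=5 and digits 0,1,3,4,5,6,7,8,9 already taken and all letters distinct, that pins H to 2, so H=2.

Answer: E=8, H=2, J=4, L=1, M=5, N=0, P=9, S=3, U=7, W=6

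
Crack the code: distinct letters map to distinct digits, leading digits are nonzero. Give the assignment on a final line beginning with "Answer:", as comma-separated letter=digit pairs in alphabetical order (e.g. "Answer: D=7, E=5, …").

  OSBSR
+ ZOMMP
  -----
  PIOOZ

Step 1. [col 1: R + P ≡ Z (mod 10)] Z=2 is one option consistent with column 1 (R + P ≡ Z (mod 10), carry-in 0) — take it. So Z=2.
Step 2. [col 1: R + P ≡ Z (mod 10)] column 1 (R + P ≡ Z (mod 10), carry-in 0) doesn't pin P yet; pick P=9 and continue. So P=9.
Step 3. [col 1: R + P ≡ Z (mod 10)] column 1: given P=9, Z=2, carry-in 0, and digits 2,9 already taken and all letters distinct, R+P≡Z (mod 10) forces R=3, so R=3.
Step 4. [col 2: S + M ≡ O (mod 10)] no forcing yet in column 2 (carry-in 1); O=6 is free and consistent — try it ⇒ O=6.
Step 5. [col 2: S + M ≡ O (mod 10)] no forcing yet in column 2 (carry-in 1); M=1 is free and consistent — try it ⇒ M=1.
Step 6. [col 2: S + M ≡ O (mod 10)] column 2 reads S+M+carry(1)=O with M=1, O=6; with digits 1,2,3,6,9 already taken and all letters distinct, the only value for S is 4, so S=4.
Step 7. [col 3: B + M ≡ O (mod 10)] column 3 reads B+M+carry(0)=O with M=1, O=6; with digits 1,2,3,4,6,9 already taken and all letters distinct, the only value for B is 5, so B=5.
Step 8. [col 4: S + O ≡ I (mod 10)] column 4 reads S+O+carry(0)=I with S=4, O=6; with digits 1,2,3,4,5,6,9 already taken and all letters distinct, the only value for I is 0. So I=0.

Answer: B=5, I=0, M=1, O=6, P=9, R=3, S=4, Z=2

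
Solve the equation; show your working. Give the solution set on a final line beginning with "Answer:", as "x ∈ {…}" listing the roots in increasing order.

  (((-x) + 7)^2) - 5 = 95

Step 1. [(((-x) + 7)^2) - 5 = 95] the outer -5 inverts by adding 5. So sub: ((-x) + 7)^2 = 100.
Step 2. [((-x) + 7)^2 = 100] LHS squared, RHS 100 ≥ 0: apply √ (±) ⇒ sqrt: (-x) + 7 = 10 or -10.
Step 3. [(-x) + 7 = 10 or -10] the outer +7 inverts by subtracting 7 ⇒ sub: -x = 3 or -17.
Step 4. [-x = 3 or -17] leading − — multiply by −1. So neg: x = -3 or 17.

Answer: x ∈ {-3, 17}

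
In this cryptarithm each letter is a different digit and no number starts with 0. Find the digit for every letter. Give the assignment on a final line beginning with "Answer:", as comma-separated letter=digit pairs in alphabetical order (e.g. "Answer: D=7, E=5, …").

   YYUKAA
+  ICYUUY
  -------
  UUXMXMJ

Step 1. [col 1: A + Y ≡ J (mod 10)] column 1 (A + Y ≡ J (mod 10), carry-in 0) doesn't pin Y yet; pick Y=8 and continue ⇒ Y=8.
Step 2. [col 1: A + Y ≡ J (mod 10)] J=5 is one option consistent with column 1 (A + Y ≡ J (mod 10), carry-in 0) — take it, so J=5.
Step 3. [U] adding two 6-digit numbers gives at most 6+1 digits, and here it does — U is that final carry and must be 1, so U=1.
Step 4. [col 1: A + Y ≡ J (mod 10)] from column 1 (Y=8, J=5, carry-in 0, digits 1,5,8 already taken and all letters distinct): A must equal 7. So A=7.
Step 5. [col 2: A + U ≡ M (mod 10)] column 2: given A=7, U=1, carry-in 1, and digits 1,5,7,8 already taken and all letters distinct, A+U≡M (mod 10) forces M=9 ⇒ M=9.
Step 6. [col 3: K + U ≡ X (mod 10)] X=4 is one option consistent with column 3 (K + U ≡ X (mod 10), carry-in 0) — take it. So X=4.
Step 7. [col 3: K + U ≡ X (mod 10)] from column 3 (U=1, X=4, carry-in 0, digits 1,4,5,7,8,9 already taken and all letters distinct): K must equal 3. So K=3.
Step 8. [col 5: Y + C ≡ X (mod 10)] from column 5 (Y=8, X=4, carry-in 0, digits 1,3,4,5,7,8,9 already taken and all letters distinct): C must equal 6. So C=6.
Step 9. [col 6: Y + I ≡ U (mod 10)] in column 6 we have Y+I≡U with carry-in 1; given Y=8, U=1 and digits 1,3,4,5,6,7,8,9 already taken and all letters distinct, that pins I to 2, so I=2.

Answer: A=7, C=6, I=2, J=5, K=3, M=9, U=1, X=4, Y=8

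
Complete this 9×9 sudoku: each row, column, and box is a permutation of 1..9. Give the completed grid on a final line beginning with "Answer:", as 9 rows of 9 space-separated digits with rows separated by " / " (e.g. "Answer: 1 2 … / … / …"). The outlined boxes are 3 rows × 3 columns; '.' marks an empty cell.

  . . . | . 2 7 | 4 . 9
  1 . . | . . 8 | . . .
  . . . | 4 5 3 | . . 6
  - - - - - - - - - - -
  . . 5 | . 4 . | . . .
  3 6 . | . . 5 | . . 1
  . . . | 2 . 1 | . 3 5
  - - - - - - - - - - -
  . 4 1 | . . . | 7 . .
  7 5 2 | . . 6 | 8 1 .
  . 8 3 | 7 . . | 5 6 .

Step 1. [r4c6∈{9}] r4c6 has the single candidate 9. So r4c6=9.
Step 2. [r5c4∈{8}] only 8 remains possible at r5c4. So r5c4=8.
Step 3. [r2c3∈{4,6,7,9}] row 2 places 4 nowhere but r2c3 ⇒ r2c3=4.
Step 4. [r7c8∈{2,9}] in box 9, 9 fits only at r7c8, so r7c8=9.
Step 5. [r4c9∈{2,7,8}] r4c9 is the only open cell in col 9 admitting 8 ⇒ r4c9=8.
Step 6. [r2c9∈{2,3,7}] in col 9, 7 fits only at r2c9. So r2c9=7.
Step 7. [r4c1∈{2}] nothing but 2 survives at r4c1 ⇒ r4c1=2.
Step 8. [r9c1∈{9}] r9c1 is down to just 9 ⇒ r9c1=9.
Step 9. [r3c1∈{8}] r3c1 is down to just 8 ⇒ r3c1=8.
Step 10. [r3c8∈{2}] r3c8's peers cover all but 2 ⇒ r3c8=2.
Step 11. [r5c5∈{7}] r5c5's peers cover all but 7, so r5c5=7.
Step 12. [r5c3∈{9}] r5c3 has the single candidate 9. So r5c3=9.
Step 13. [r4c4∈{3,6}] r4c4 is the only open cell in row 4 admitting 3. So r4c4=3.
Step 14. [r6c2∈{7}] only 7 remains possible at r6c2, so r6c2=7.
Step 15. [r2c2∈{2,3,9}] row 2 places 2 nowhere but r2c2, so r2c2=2.
Step 16. [r1c1∈{5,6}] in col 1, 5 fits only at r1c1. So r1c1=5.
Step 17. [r8c4∈{9}] r8c4 is down to just 9, so r8c4=9.
Step 18. [r6c5∈{6}] r6c5 is down to just 6. So r6c5=6.
Step 19. [r7c6∈{2}] r7c6 has the single candidate 2. So r7c6=2.
Step 20. [r8c9∈{3,4}] 4 has one home in row 8: r8c9. So r8c9=4.
Step 21. [r7c9∈{3}] only 3 remains possible at r7c9. So r7c9=3.
Step 22. [r1c4∈{1,6}] across row 1, 1 lands solely at r1c4 ⇒ r1c4=1.
Step 23. [r1c8∈{8}] r1c8 is down to just 8 ⇒ r1c8=8.
Step 24. [r2c4∈{6}] r2c4 is down to just 6 ⇒ r2c4=6.
Step 25. [r7c4∈{5}] nothing but 5 survives at r7c4 ⇒ r7c4=5.
Step 26. [r2c5∈{9}] nothing but 9 survives at r2c5, so r2c5=9.
Step 27. [r1c3∈{6}] r1c3 has the single candidate 6. So r1c3=6.
Step 28. [r5c7∈{2}] nothing but 2 survives at r5c7 ⇒ r5c7=2.
Step 29. [r3c3∈{7}] r3c3's peers cover all but 7, so r3c3=7.
Step 30. [r2c8∈{5}] nothing but 5 survives at r2c8. So r2c8=5.
Step 31. [r2c7∈{3}] r2c7 is down to just 3, so r2c7=3.
Step 32. [r7c5∈{8}] r7c5 has the single candidate 8, so r7c5=8.
Step 33. [r1c2∈{3}] nothing but 3 survives at r1c2. So r1c2=3.
Step 34. [r9c9∈{2}] r9c9 has the single candidate 2 ⇒ r9c9=2.
Step 35. [r3c2∈{9}] r3c2's peers cover all but 9. So r3c2=9.
Step 36. [r3c7∈{1}] only 1 remains possible at r3c7 ⇒ r3c7=1.
Step 37. [r6c7∈{9}] r6c7 is down to just 9, so r6c7=9.
Step 38. [r4c2∈{1}] r4c2 has the single candidate 1. So r4c2=1.
Step 39. [r6c1∈{4}] r6c1's peers cover all but 4. So r6c1=4.
Step 40. [r8c5∈{3}] only 3 remains possible at r8c5, so r8c5=3.
Step 41. [r4c8∈{7}] nothing but 7 survives at r4c8 ⇒ r4c8=7.
Step 42. [r4c7∈{6}] nothing but 6 survives at r4c7, so r4c7=6.
Step 43. [r5c8∈{4}] r5c8 has the single candidate 4, so r5c8=4.
Step 44. [r9c5∈{1}] nothing but 1 survives at r9c5 ⇒ r9c5=1.
Step 45. [r7c1∈{6}] r7c1 is down to just 6 ⇒ r7c1=6.
Step 46. [r6c3∈{8}] nothing but 8 survives at r6c3, so r6c3=8.
Step 47. [r9c6∈{4}] only 4 remains possible at r9c6. So r9c6=4.

Answer: 5 3 6 1 2 7 4 8 9 / 1 2 4 6 9 8 3 5 7 / 8 9 7 4 5 3 1 2 6 / 2 1 5 3 4 9 6 7 8 / 3 6 9 8 7 5 2 4 1 / 4 7 8 2 6 1 9 3 5 / 6 4 1 5 8 2 7 9 3 / 7 5 2 9 3 6 8 1 4 / 9 8 3 7 1 4 5 6 2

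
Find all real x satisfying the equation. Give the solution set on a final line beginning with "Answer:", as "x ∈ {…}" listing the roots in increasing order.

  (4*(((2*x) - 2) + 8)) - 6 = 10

Step 1. [(4*(((2*x) - 2) + 8)) - 6 = 10] the outer -6 inverts by adding 6 ⇒ sub: 4*(((2*x) - 2) + 8) = 16.
Step 2. [4*(((2*x) - 2) + 8) = 16] divide by the outer 4, so div: ((2*x) - 2) + 8 = 4.
Step 3. [((2*x) - 2) + 8 = 4] +8 is outermost — subtract 8 both sides ⇒ sub: (2*x) - 2 = -4.
Step 4. [(2*x) - 2 = -4] common factor 2 (LHS and -4) — divide through, so factor: x - 1 = -2.
Step 5. [x - 1 = -2] peel the -1: add 1 from each side, so sub: x = -1.

Answer: x ∈ {-1}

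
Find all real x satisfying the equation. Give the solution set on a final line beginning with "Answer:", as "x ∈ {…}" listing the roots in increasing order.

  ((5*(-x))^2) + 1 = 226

Step 1. [((5*(-x))^2) + 1 = 226] subtract 1: x sits inside (… + 1). So sub: (5*(-x))^2 = 225.
Step 2. [(5*(-x))^2 = 225] LHS squared, RHS 225 ≥ 0: apply √ (±). So sqrt: 5*(-x) = 15 or -15.
Step 3. [5*(-x) = 15 or -15] leading coefficient 5: divide by 5. So div: -x = 3 or -3.
Step 4. [-x = 3 or -3] flip signs both sides, so neg: x = -3 or 3.

Answer: x ∈ {-3, 3}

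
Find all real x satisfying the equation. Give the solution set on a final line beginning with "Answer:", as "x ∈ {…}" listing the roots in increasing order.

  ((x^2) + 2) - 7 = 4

Step 1. [((x^2) + 2) - 7 = 4] peel the -7: add 7 from each side, so sub: (x^2) + 2 = 11.
Step 2. [(x^2) + 2 = 11] subtract 2: x sits inside (… + 2). So sub: x^2 = 9.
Step 3. [x^2 = 9] LHS squared, RHS 9 ≥ 0: apply √ (±), so sqrt: x = 3 or -3.

Answer: x ∈ {-3, 3}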